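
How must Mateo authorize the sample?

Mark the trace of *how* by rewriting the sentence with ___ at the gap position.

Underlying clause: Mateo must authorize the sample how.
'how' is the manner adjunct. The gap is right after 'sample'.

How must Mateo authorize the sample ___?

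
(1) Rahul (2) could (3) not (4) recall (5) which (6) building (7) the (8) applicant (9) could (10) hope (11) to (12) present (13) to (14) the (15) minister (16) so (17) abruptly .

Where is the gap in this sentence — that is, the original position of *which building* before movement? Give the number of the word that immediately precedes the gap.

12

In situ: The applicant could hope to present which building to the minister so abruptly.
The filler 'which building' is interpreted as the direct object of 'present'. Fronting leaves a gap immediately after 'present':
Rahul could not recall which building the applicant could hope to present ___ to the minister so abruptly.
'present' is word 12.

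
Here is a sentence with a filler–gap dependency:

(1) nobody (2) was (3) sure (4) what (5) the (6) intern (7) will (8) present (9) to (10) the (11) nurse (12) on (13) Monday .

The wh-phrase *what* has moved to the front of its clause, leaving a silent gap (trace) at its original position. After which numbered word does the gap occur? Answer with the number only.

8

Underlying clause: The intern will present what to the nurse on Monday.
'what' functions as the direct object of 'present'. It moves to the left edge, and the trace sits right after 'present':
Nobody was sure what the intern will present ___ to the nurse on Monday.
'present' is word 8.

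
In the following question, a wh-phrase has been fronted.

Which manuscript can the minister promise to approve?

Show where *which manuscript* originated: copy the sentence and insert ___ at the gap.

Which manuscript can the minister promise to approve ___?

Underlying clause: The minister can promise to approve which manuscript.
The filler 'which manuscript' is interpreted as the direct object of 'approve'. The gap is right after 'approve'.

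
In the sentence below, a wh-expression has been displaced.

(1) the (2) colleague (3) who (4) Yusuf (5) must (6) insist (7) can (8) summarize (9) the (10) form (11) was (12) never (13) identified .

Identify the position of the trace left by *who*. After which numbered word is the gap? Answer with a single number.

'who' functions as the subject of the clause embedded under 'insist'. Fronting leaves a gap immediately after 'insist':
The colleague who Yusuf must insist ___ can summarize the form was never identified.
'insist' is word 6.

6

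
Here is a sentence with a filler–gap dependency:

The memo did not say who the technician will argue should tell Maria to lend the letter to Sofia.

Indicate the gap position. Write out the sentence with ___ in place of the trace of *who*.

The memo did not say who the technician will argue ___ should tell Maria to lend the letter to Sofia.

Before movement: The technician will argue who should tell Maria to lend the letter to Sofia.
The filler 'who' is interpreted as the subject of the clause embedded under 'argue'. The gap is right after 'argue'.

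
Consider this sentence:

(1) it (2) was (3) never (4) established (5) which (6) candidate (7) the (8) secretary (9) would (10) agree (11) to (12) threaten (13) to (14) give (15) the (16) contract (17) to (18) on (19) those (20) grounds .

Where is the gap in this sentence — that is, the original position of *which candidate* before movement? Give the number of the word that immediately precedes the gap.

17

Underlying clause: The secretary would agree to threaten to give the contract to which candidate on those grounds.
'which candidate' functions as the object of the preposition 'to' (recipient of 'give'). Fronting leaves a gap immediately after 'to':
It was never established which candidate the secretary would agree to threaten to give the contract to ___ on those grounds.
'to' is word 17.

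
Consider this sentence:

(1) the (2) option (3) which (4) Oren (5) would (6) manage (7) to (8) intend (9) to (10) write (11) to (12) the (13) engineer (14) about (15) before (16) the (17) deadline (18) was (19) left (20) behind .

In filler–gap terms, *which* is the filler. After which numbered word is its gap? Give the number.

14

The filler 'which' is interpreted as the object of the preposition 'about'. Fronting leaves a gap immediately after 'about':
The option which Oren would manage to intend to write to the engineer about ___ before the deadline was left behind.
'about' is word 14.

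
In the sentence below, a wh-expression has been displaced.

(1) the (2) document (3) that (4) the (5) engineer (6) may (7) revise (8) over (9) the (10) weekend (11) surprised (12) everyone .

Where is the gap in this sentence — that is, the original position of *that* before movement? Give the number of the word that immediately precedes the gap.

'that' is the direct object of 'revise'. Wh-movement fronts it, leaving a gap right after 'revise':
The document that the engineer may revise ___ over the weekend surprised everyone.
'revise' is word 7.

7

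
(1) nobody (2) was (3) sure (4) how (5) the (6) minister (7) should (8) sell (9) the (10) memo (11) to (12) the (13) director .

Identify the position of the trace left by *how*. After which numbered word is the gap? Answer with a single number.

13

In situ: The minister should sell the memo to the director how.
'how' is the manner adjunct. It moves to the left edge, and the trace sits right after 'director':
Nobody was sure how the minister should sell the memo to the director ___.
'director' is word 13.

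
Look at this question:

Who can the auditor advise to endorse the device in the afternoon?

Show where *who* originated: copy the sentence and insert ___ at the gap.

Pre-movement form: The auditor can advise who to endorse the device in the afternoon.
'who' is the direct object of 'advise'. The gap is right after 'advise'.

Who can the auditor advise ___ to endorse the device in the afternoon?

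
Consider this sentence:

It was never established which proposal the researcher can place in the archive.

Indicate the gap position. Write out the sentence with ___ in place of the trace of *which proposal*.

Underlying clause: The researcher can place which proposal in the archive.
'which proposal' is the direct object of 'place'. The gap is right after 'place'.

It was never established which proposal the researcher can place ___ in the archive.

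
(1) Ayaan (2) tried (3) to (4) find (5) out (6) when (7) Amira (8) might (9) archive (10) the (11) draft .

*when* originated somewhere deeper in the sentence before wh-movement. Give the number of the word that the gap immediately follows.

11

Pre-movement form: Amira might archive the draft when.
'when' functions as the temporal adjunct. Fronting leaves a gap immediately after 'draft':
Ayaan tried to find out when Amira might archive the draft ___.
'draft' is word 11.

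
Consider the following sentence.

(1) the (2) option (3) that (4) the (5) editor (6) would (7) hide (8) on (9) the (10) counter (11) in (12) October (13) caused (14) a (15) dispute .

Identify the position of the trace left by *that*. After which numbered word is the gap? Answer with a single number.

7

The filler 'that' is interpreted as the direct object of 'hide'. Wh-movement fronts it, leaving a gap right after 'hide':
The option that the editor would hide ___ on the counter in October caused a dispute.
'hide' is word 7.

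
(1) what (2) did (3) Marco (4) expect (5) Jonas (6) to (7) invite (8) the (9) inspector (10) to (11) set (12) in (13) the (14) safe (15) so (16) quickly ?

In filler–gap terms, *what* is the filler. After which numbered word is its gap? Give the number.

Underlying clause: Marco did expect Jonas to invite the inspector to set what in the safe so quickly.
'what' functions as the direct object of 'set'. It moves to the left edge, and the trace sits right after 'set':
What did Marco expect Jonas to invite the inspector to set ___ in the safe so quickly?
'set' is word 11.

11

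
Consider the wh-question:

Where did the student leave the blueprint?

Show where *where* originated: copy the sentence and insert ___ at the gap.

Underlying clause: The student did leave the blueprint where.
'where' is the locative complement of 'leave'. The gap is right after 'blueprint'.

Where did the student leave the blueprint ___?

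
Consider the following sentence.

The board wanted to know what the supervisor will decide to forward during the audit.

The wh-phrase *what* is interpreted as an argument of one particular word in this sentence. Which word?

forward

Before movement: The supervisor will decide to forward what during the audit.
The filler 'what' is interpreted as the direct object of 'forward'. It moves to the left edge, and the trace sits right after 'forward':
The board wanted to know what the supervisor will decide to forward ___ during the audit.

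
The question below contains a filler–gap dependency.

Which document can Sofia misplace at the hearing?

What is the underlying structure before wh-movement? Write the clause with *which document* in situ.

The filler 'which document' is interpreted as the direct object of 'misplace'. It moves to the left edge, and the trace sits right after 'misplace':
Which document can Sofia misplace ___ at the hearing?

Sofia can misplace which document at the hearing.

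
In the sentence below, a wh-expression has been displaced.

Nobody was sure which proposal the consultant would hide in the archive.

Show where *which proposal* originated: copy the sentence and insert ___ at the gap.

Nobody was sure which proposal the consultant would hide ___ in the archive.

Before movement: The consultant would hide which proposal in the archive.
The filler 'which proposal' is interpreted as the direct object of 'hide'. The gap is right after 'hide'.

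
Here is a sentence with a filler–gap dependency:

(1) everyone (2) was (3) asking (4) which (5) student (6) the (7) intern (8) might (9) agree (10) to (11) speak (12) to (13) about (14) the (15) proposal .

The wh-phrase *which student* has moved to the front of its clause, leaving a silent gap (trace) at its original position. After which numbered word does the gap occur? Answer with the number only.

12

Underlying clause: The intern might agree to speak to which student about the proposal.
'which student' functions as the object of the preposition 'to'. It moves to the left edge, and the trace sits right after 'to':
Everyone was asking which student the intern might agree to speak to ___ about the proposal.
'to' is word 12.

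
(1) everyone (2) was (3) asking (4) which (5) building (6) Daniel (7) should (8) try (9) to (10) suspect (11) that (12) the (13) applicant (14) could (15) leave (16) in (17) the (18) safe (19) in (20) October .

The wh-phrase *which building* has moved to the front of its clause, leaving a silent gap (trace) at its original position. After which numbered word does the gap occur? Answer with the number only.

15

Pre-movement form: Daniel should try to suspect that the applicant could leave which building in the safe in October.
'which building' is the direct object of 'leave'. Wh-movement fronts it, leaving a gap right after 'leave':
Everyone was asking which building Daniel should try to suspect that the applicant could leave ___ in the safe in October.
'leave' is word 15.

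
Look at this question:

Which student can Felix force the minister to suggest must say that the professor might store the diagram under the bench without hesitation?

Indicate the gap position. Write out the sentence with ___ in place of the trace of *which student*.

Which student can Felix force the minister to suggest ___ must say that the professor might store the diagram under the bench without hesitation?

Underlying clause: Felix can force the minister to suggest which student must say that the professor might store the diagram under the bench without hesitation.
The filler 'which student' is interpreted as the subject of the clause embedded under 'suggest'. The gap is right after 'suggest'.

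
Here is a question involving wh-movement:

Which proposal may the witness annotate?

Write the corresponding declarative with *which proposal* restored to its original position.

'which proposal' functions as the direct object of 'annotate'. It moves to the left edge, and the trace sits right after 'annotate':
Which proposal may the witness annotate ___?

The witness may annotate which proposal.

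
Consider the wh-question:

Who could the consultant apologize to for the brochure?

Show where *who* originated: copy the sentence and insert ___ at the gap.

Underlying clause: The consultant could apologize to who for the brochure.
'who' is the object of the preposition 'to'. The gap is right after 'to'.

Who could the consultant apologize to ___ for the brochure?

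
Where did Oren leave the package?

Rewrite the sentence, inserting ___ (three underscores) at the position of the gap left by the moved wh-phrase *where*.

In situ: Oren did leave the package where.
The filler 'where' is interpreted as the locative complement of 'leave'. The gap is right after 'package'.

Where did Oren leave the package ___?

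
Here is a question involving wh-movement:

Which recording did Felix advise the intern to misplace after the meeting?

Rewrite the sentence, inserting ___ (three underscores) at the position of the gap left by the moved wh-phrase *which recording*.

Which recording did Felix advise the intern to misplace ___ after the meeting?

Before movement: Felix did advise the intern to misplace which recording after the meeting.
The filler 'which recording' is interpreted as the direct object of 'misplace'. The gap is right after 'misplace'.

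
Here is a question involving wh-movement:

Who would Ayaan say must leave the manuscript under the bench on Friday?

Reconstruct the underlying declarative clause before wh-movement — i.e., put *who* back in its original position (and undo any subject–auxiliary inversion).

The filler 'who' is interpreted as the subject of the clause embedded under 'say'. Wh-movement fronts it, leaving a gap right after 'say':
Who would Ayaan say ___ must leave the manuscript under the bench on Friday?

Ayaan would say who must leave the manuscript under the bench on Friday.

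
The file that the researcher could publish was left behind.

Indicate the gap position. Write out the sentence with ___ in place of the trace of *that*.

The file that the researcher could publish ___ was left behind.

'that' functions as the direct object of 'publish'. The gap is right after 'publish'.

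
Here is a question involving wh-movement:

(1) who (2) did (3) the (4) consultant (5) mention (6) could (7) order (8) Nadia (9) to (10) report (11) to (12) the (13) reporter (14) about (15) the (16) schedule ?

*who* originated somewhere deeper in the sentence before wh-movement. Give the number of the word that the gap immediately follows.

5

Pre-movement form: The consultant did mention who could order Nadia to report to the reporter about the schedule.
'who' is the subject of the clause embedded under 'mention'. Wh-movement fronts it, leaving a gap right after 'mention':
Who did the consultant mention ___ could order Nadia to report to the reporter about the schedule?
'mention' is word 5.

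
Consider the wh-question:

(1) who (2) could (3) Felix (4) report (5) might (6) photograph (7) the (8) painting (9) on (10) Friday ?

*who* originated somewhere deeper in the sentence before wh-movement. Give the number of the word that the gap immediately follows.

4

Underlying clause: Felix could report who might photograph the painting on Friday.
'who' is the subject of the clause embedded under 'report'. It moves to the left edge, and the trace sits right after 'report':
Who could Felix report ___ might photograph the painting on Friday?
'report' is word 4.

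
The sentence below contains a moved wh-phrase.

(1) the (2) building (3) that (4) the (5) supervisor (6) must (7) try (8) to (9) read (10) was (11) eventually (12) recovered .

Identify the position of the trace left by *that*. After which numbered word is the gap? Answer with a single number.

9

The filler 'that' is interpreted as the direct object of 'read'. Fronting leaves a gap immediately after 'read':
The building that the supervisor must try to read ___ was eventually recovered.
'read' is word 9.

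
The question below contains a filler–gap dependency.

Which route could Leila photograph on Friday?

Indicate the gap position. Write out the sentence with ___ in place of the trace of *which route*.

Before movement: Leila could photograph which route on Friday.
'which route' is the direct object of 'photograph'. The gap is right after 'photograph'.

Which route could Leila photograph ___ on Friday?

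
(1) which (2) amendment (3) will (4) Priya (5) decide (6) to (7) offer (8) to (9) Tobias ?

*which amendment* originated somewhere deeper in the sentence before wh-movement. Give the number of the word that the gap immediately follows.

7

Underlying clause: Priya will decide to offer which amendment to Tobias.
The filler 'which amendment' is interpreted as the direct object of 'offer'. Wh-movement fronts it, leaving a gap right after 'offer':
Which amendment will Priya decide to offer ___ to Tobias?
'offer' is word 7.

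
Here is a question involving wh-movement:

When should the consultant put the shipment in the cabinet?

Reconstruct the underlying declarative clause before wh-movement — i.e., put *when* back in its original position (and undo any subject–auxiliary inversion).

'when' functions as the temporal adjunct. It moves to the left edge, and the trace sits right after 'cabinet':
When should the consultant put the shipment in the cabinet ___?

The consultant should put the shipment in the cabinet when.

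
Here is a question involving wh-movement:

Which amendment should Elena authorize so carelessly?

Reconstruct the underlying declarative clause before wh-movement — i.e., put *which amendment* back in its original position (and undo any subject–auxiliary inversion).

Elena should authorize which amendment so carelessly.

'which amendment' functions as the direct object of 'authorize'. Wh-movement fronts it, leaving a gap right after 'authorize':
Which amendment should Elena authorize ___ so carelessly?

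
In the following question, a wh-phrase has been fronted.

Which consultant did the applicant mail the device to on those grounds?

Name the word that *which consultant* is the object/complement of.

Before movement: The applicant did mail the device to which consultant on those grounds.
'which consultant' functions as the object of the preposition 'to' (recipient of 'mail'). Wh-movement fronts it, leaving a gap right after 'to':
Which consultant did the applicant mail the device to ___ on those grounds?

to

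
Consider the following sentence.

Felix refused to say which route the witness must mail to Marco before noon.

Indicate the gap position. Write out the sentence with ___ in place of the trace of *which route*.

Before movement: The witness must mail which route to Marco before noon.
'which route' is the direct object of 'mail'. The gap is right after 'mail'.

Felix refused to say which route the witness must mail ___ to Marco before noon.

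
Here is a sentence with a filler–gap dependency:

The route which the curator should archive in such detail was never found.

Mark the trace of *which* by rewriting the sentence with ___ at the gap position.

The route which the curator should archive ___ in such detail was never found.

'which' is the direct object of 'archive'. The gap is right after 'archive'.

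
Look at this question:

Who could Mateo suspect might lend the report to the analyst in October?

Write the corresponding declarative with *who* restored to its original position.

'who' is the subject of the clause embedded under 'suspect'. It moves to the left edge, and the trace sits right after 'suspect':
Who could Mateo suspect ___ might lend the report to the analyst in October?

Mateo could suspect who might lend the report to the analyst in October.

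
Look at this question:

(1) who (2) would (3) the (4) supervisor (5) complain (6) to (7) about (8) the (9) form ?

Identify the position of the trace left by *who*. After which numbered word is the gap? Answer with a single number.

In situ: The supervisor would complain to who about the form.
'who' is the object of the preposition 'to'. Fronting leaves a gap immediately after 'to':
Who would the supervisor complain to ___ about the form?
'to' is word 6.

6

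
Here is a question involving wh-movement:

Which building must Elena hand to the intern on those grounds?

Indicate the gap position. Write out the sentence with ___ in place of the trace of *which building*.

Before movement: Elena must hand which building to the intern on those grounds.
'which building' functions as the direct object of 'hand'. The gap is right after 'hand'.

Which building must Elena hand ___ to the intern on those grounds?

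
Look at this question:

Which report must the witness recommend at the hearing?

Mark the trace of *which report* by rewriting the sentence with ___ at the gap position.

Pre-movement form: The witness must recommend which report at the hearing.
'which report' is the direct object of 'recommend'. The gap is right after 'recommend'.

Which report must the witness recommend ___ at the hearing?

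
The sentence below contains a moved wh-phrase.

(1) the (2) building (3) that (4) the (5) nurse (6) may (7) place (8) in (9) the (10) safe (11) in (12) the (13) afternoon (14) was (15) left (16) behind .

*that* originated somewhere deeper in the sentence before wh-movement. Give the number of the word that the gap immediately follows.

7

'that' functions as the direct object of 'place'. Wh-movement fronts it, leaving a gap right after 'place':
The building that the nurse may place ___ in the safe in the afternoon was left behind.
'place' is word 7.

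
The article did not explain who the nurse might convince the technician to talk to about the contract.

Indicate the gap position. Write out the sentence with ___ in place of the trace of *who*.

In situ: The nurse might convince the technician to talk to who about the contract.
'who' is the object of the preposition 'to'. The gap is right after 'to'.

The article did not explain who the nurse might convince the technician to talk to ___ about the contract.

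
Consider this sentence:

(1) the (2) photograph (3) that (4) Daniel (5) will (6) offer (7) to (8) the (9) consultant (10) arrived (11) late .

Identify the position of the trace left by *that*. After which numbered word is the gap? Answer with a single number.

The filler 'that' is interpreted as the direct object of 'offer'. Wh-movement fronts it, leaving a gap right after 'offer':
The photograph that Daniel will offer ___ to the consultant arrived late.
'offer' is word 6.

6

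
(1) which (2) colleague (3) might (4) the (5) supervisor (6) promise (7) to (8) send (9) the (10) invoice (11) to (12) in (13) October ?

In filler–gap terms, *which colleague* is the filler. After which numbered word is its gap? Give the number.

11

Before movement: The supervisor might promise to send the invoice to which colleague in October.
'which colleague' functions as the object of the preposition 'to' (recipient of 'send'). It moves to the left edge, and the trace sits right after 'to':
Which colleague might the supervisor promise to send the invoice to ___ in October?
'to' is word 11.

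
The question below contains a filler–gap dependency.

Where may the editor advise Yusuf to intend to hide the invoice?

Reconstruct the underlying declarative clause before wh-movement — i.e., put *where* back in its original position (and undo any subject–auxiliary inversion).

'where' functions as the locative complement of 'hide'. It moves to the left edge, and the trace sits right after 'invoice':
Where may the editor advise Yusuf to intend to hide the invoice ___?

The editor may advise Yusuf to intend to hide the invoice where.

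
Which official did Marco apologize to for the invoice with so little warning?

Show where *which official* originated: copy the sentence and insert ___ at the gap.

Pre-movement form: Marco did apologize to which official for the invoice with so little warning.
'which official' functions as the object of the preposition 'to'. The gap is right after 'to'.

Which official did Marco apologize to ___ for the invoice with so little warning?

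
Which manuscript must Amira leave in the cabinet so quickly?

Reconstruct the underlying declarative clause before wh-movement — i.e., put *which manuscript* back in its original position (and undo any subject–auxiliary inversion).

Amira must leave which manuscript in the cabinet so quickly.

The filler 'which manuscript' is interpreted as the direct object of 'leave'. It moves to the left edge, and the trace sits right after 'leave':
Which manuscript must Amira leave ___ in the cabinet so quickly?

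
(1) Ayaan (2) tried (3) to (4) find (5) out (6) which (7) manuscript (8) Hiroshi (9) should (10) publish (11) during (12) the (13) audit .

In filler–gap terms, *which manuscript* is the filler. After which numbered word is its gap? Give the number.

10

In situ: Hiroshi should publish which manuscript during the audit.
'which manuscript' functions as the direct object of 'publish'. Wh-movement fronts it, leaving a gap right after 'publish':
Ayaan tried to find out which manuscript Hiroshi should publish ___ during the audit.
'publish' is word 10.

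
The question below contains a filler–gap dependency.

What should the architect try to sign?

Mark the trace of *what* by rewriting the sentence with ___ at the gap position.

Pre-movement form: The architect should try to sign what.
'what' is the direct object of 'sign'. The gap is right after 'sign'.

What should the architect try to sign ___?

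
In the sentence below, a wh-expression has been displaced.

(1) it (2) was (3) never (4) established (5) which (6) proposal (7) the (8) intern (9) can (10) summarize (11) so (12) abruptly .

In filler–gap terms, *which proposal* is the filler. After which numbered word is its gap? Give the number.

10

Before movement: The intern can summarize which proposal so abruptly.
The filler 'which proposal' is interpreted as the direct object of 'summarize'. Wh-movement fronts it, leaving a gap right after 'summarize':
It was never established which proposal the intern can summarize ___ so abruptly.
'summarize' is word 10.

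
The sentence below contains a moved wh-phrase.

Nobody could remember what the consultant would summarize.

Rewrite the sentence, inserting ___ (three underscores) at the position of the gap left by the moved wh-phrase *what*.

Before movement: The consultant would summarize what.
'what' functions as the direct object of 'summarize'. The gap is right after 'summarize'.

Nobody could remember what the consultant would summarize ___.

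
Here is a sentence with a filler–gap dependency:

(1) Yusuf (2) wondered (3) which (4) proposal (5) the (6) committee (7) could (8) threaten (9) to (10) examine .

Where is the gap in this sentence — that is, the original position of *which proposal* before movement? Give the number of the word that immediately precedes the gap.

Before movement: The committee could threaten to examine which proposal.
'which proposal' functions as the direct object of 'examine'. Fronting leaves a gap immediately after 'examine':
Yusuf wondered which proposal the committee could threaten to examine ___.
'examine' is word 10.

10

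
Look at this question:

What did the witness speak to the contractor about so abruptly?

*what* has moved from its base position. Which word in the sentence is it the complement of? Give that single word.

In situ: The witness did speak to the contractor about what so abruptly.
The filler 'what' is interpreted as the object of the preposition 'about'. It moves to the left edge, and the trace sits right after 'about':
What did the witness speak to the contractor about ___ so abruptly?

about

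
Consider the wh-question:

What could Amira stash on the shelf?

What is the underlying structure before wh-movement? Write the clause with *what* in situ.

'what' is the direct object of 'stash'. It moves to the left edge, and the trace sits right after 'stash':
What could Amira stash ___ on the shelf?

Amira could stash what on the shelf.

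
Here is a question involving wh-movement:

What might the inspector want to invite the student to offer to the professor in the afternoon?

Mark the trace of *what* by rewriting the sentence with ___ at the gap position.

What might the inspector want to invite the student to offer ___ to the professor in the afternoon?

Pre-movement form: The inspector might want to invite the student to offer what to the professor in the afternoon.
'what' is the direct object of 'offer'. The gap is right after 'offer'.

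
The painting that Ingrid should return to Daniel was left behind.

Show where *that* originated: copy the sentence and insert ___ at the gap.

The painting that Ingrid should return ___ to Daniel was left behind.

'that' is the direct object of 'return'. The gap is right after 'return'.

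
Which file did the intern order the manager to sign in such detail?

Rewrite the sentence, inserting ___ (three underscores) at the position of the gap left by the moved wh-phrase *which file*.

Which file did the intern order the manager to sign ___ in such detail?

Pre-movement form: The intern did order the manager to sign which file in such detail.
The filler 'which file' is interpreted as the direct object of 'sign'. The gap is right after 'sign'.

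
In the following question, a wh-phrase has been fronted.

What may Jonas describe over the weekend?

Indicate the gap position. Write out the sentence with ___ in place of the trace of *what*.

What may Jonas describe ___ over the weekend?

Before movement: Jonas may describe what over the weekend.
'what' is the direct object of 'describe'. The gap is right after 'describe'.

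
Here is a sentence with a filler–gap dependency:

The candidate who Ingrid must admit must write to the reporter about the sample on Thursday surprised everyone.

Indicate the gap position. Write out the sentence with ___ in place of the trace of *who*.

The candidate who Ingrid must admit ___ must write to the reporter about the sample on Thursday surprised everyone.

The filler 'who' is interpreted as the subject of the clause embedded under 'admit'. The gap is right after 'admit'.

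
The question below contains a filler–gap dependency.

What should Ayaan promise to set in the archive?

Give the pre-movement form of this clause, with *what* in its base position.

Ayaan should promise to set what in the archive.

The filler 'what' is interpreted as the direct object of 'set'. Wh-movement fronts it, leaving a gap right after 'set':
What should Ayaan promise to set ___ in the archive?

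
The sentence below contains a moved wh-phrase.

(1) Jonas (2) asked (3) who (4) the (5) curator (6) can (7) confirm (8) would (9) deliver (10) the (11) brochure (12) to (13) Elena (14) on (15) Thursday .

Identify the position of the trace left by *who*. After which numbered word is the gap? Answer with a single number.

Underlying clause: The curator can confirm who would deliver the brochure to Elena on Thursday.
The filler 'who' is interpreted as the subject of the clause embedded under 'confirm'. It moves to the left edge, and the trace sits right after 'confirm':
Jonas asked who the curator can confirm ___ would deliver the brochure to Elena on Thursday.
'confirm' is word 7.

7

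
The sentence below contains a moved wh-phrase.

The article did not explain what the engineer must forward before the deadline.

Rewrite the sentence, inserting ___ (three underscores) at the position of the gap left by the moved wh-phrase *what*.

The article did not explain what the engineer must forward ___ before the deadline.

Underlying clause: The engineer must forward what before the deadline.
The filler 'what' is interpreted as the direct object of 'forward'. The gap is right after 'forward'.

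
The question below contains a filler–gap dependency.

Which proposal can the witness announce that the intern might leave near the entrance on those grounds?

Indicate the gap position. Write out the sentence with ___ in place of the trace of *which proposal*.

Pre-movement form: The witness can announce that the intern might leave which proposal near the entrance on those grounds.
'which proposal' functions as the direct object of 'leave'. The gap is right after 'leave'.

Which proposal can the witness announce that the intern might leave ___ near the entrance on those grounds?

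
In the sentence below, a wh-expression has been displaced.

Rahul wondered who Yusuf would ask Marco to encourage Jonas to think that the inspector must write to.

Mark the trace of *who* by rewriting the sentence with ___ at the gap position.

Before movement: Yusuf would ask Marco to encourage Jonas to think that the inspector must write to who.
'who' is the object of the preposition 'to'. The gap is right after 'to'.

Rahul wondered who Yusuf would ask Marco to encourage Jonas to think that the inspector must write to ___.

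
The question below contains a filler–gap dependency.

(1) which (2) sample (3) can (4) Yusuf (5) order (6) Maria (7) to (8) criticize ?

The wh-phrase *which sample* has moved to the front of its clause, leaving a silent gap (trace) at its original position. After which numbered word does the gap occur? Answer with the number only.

8

Underlying clause: Yusuf can order Maria to criticize which sample.
The filler 'which sample' is interpreted as the direct object of 'criticize'. Fronting leaves a gap immediately after 'criticize':
Which sample can Yusuf order Maria to criticize ___?
'criticize' is word 8.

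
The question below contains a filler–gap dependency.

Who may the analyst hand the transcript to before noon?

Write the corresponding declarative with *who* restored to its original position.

The analyst may hand the transcript to who before noon.

The filler 'who' is interpreted as the object of the preposition 'to' (recipient of 'hand'). It moves to the left edge, and the trace sits right after 'to':
Who may the analyst hand the transcript to ___ before noon?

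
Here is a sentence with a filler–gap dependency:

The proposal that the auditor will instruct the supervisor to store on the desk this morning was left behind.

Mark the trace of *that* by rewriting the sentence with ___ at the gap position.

The proposal that the auditor will instruct the supervisor to store ___ on the desk this morning was left behind.

'that' functions as the direct object of 'store'. The gap is right after 'store'.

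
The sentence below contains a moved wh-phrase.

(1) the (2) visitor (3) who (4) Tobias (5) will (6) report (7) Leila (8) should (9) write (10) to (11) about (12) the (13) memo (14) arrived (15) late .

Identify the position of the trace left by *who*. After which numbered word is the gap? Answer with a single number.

10

The filler 'who' is interpreted as the object of the preposition 'to'. Wh-movement fronts it, leaving a gap right after 'to':
The visitor who Tobias will report Leila should write to ___ about the memo arrived late.
'to' is word 10.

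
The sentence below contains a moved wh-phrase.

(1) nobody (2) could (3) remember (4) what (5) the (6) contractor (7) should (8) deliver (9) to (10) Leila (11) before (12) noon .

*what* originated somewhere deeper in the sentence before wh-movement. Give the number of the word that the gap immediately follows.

8

In situ: The contractor should deliver what to Leila before noon.
'what' functions as the direct object of 'deliver'. Wh-movement fronts it, leaving a gap right after 'deliver':
Nobody could remember what the contractor should deliver ___ to Leila before noon.
'deliver' is word 8.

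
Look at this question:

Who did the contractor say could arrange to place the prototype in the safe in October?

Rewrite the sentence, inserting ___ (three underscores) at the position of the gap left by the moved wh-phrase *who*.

Who did the contractor say ___ could arrange to place the prototype in the safe in October?

In situ: The contractor did say who could arrange to place the prototype in the safe in October.
'who' is the subject of the clause embedded under 'say'. The gap is right after 'say'.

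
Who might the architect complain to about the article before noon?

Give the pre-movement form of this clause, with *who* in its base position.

The architect might complain to who about the article before noon.

The filler 'who' is interpreted as the object of the preposition 'to'. Fronting leaves a gap immediately after 'to':
Who might the architect complain to ___ about the article before noon?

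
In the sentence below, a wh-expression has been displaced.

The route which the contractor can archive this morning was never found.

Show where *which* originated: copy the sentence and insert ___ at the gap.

The route which the contractor can archive ___ this morning was never found.

'which' is the direct object of 'archive'. The gap is right after 'archive'.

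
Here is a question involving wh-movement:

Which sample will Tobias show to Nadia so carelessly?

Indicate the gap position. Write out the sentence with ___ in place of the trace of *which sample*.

Which sample will Tobias show ___ to Nadia so carelessly?

Pre-movement form: Tobias will show which sample to Nadia so carelessly.
'which sample' functions as the direct object of 'show'. The gap is right after 'show'.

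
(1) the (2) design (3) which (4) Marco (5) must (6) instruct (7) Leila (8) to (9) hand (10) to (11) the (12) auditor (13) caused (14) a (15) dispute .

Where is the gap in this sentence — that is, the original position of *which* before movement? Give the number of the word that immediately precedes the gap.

'which' is the direct object of 'hand'. Wh-movement fronts it, leaving a gap right after 'hand':
The design which Marco must instruct Leila to hand ___ to the auditor caused a dispute.
'hand' is word 9.

9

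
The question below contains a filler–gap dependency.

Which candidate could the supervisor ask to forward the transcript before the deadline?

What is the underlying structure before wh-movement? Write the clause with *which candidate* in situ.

The supervisor could ask which candidate to forward the transcript before the deadline.

The filler 'which candidate' is interpreted as the direct object of 'ask'. Wh-movement fronts it, leaving a gap right after 'ask':
Which candidate could the supervisor ask ___ to forward the transcript before the deadline?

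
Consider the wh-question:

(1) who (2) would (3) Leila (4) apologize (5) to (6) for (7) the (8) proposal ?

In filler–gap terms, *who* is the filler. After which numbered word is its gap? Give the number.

Underlying clause: Leila would apologize to who for the proposal.
'who' functions as the object of the preposition 'to'. Fronting leaves a gap immediately after 'to':
Who would Leila apologize to ___ for the proposal?
'to' is word 5.

5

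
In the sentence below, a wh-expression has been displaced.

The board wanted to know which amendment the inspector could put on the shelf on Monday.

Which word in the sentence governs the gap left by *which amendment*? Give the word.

put

Before movement: The inspector could put which amendment on the shelf on Monday.
'which amendment' functions as the direct object of 'put'. Fronting leaves a gap immediately after 'put':
The board wanted to know which amendment the inspector could put ___ on the shelf on Monday.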